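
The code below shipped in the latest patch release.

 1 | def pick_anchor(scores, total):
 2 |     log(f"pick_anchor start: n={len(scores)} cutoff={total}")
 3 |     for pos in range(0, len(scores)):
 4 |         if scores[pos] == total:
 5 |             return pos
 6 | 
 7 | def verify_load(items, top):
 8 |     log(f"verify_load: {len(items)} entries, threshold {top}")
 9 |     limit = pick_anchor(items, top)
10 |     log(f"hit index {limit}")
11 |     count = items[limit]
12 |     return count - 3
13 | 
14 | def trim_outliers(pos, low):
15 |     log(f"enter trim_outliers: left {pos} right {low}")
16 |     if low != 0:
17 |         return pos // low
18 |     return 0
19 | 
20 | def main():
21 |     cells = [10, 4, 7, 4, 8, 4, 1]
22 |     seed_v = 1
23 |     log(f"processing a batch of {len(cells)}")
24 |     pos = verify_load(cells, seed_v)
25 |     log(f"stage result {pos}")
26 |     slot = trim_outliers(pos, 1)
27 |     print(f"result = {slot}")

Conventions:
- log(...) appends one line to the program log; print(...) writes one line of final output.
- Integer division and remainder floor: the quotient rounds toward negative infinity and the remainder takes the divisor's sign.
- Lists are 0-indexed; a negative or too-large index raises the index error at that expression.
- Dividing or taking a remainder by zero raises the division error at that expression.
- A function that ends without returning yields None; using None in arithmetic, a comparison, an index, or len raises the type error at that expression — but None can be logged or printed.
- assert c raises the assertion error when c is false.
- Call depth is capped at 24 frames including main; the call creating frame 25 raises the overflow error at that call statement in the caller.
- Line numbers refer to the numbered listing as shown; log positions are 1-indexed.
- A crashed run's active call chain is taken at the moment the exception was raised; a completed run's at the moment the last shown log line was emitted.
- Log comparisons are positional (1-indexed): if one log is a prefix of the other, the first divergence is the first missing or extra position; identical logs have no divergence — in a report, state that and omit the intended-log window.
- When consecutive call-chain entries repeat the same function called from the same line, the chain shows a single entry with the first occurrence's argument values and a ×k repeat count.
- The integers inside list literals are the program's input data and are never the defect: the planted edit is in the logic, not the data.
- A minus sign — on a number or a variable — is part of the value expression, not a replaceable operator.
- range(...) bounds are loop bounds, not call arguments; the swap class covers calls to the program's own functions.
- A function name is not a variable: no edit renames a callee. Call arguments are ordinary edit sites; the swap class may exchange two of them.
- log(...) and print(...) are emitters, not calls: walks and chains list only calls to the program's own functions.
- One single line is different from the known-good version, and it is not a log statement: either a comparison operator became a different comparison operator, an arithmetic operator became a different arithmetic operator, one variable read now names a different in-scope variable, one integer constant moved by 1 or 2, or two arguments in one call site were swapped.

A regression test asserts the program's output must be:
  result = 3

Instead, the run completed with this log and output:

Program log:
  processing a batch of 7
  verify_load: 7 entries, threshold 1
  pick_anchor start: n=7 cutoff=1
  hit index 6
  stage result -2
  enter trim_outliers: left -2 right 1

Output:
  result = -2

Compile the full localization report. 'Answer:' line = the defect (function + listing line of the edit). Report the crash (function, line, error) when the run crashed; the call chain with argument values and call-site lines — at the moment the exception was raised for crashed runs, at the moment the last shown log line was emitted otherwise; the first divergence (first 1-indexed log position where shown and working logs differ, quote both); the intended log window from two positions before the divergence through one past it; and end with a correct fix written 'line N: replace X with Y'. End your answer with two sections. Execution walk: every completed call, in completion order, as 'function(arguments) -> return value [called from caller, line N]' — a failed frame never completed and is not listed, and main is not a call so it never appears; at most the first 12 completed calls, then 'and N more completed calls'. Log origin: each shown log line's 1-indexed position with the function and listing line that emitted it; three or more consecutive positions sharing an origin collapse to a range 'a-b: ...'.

Answer: the defect is in verify_load at line 12.
The tell: The earliest visible damage is log position 5 — 'stage result -2' rather than the intended 'stage result 3'.
Call chain: main -> trim_outliers(-2, 1) (called at line 26).
First divergence: position 5 — the shown line 'stage result -2' should read 'stage result 3'.
Intended log window:
  3: pick_anchor start: n=7 cutoff=1
  4: hit index 6
  5: stage result 3
  6: enter trim_outliers: left 3 right 1
Execution walk:
  pick_anchor([10, 4, 7, 4, 8, 4, 1], 1) -> 6  [called from verify_load, line 9]
  verify_load([10, 4, 7, 4, 8, 4, 1], 1) -> -2  [called from main, line 24]
  trim_outliers(-2, 1) -> -2  [called from main, line 26]
Log line origins:
  1: from main, line 23
  2: from verify_load, line 8
  3: from pick_anchor, line 2
  4: from verify_load, line 10
  5: from main, line 25
  6: from trim_outliers, line 15
A correct fix: line 12: replace `-` with `*`.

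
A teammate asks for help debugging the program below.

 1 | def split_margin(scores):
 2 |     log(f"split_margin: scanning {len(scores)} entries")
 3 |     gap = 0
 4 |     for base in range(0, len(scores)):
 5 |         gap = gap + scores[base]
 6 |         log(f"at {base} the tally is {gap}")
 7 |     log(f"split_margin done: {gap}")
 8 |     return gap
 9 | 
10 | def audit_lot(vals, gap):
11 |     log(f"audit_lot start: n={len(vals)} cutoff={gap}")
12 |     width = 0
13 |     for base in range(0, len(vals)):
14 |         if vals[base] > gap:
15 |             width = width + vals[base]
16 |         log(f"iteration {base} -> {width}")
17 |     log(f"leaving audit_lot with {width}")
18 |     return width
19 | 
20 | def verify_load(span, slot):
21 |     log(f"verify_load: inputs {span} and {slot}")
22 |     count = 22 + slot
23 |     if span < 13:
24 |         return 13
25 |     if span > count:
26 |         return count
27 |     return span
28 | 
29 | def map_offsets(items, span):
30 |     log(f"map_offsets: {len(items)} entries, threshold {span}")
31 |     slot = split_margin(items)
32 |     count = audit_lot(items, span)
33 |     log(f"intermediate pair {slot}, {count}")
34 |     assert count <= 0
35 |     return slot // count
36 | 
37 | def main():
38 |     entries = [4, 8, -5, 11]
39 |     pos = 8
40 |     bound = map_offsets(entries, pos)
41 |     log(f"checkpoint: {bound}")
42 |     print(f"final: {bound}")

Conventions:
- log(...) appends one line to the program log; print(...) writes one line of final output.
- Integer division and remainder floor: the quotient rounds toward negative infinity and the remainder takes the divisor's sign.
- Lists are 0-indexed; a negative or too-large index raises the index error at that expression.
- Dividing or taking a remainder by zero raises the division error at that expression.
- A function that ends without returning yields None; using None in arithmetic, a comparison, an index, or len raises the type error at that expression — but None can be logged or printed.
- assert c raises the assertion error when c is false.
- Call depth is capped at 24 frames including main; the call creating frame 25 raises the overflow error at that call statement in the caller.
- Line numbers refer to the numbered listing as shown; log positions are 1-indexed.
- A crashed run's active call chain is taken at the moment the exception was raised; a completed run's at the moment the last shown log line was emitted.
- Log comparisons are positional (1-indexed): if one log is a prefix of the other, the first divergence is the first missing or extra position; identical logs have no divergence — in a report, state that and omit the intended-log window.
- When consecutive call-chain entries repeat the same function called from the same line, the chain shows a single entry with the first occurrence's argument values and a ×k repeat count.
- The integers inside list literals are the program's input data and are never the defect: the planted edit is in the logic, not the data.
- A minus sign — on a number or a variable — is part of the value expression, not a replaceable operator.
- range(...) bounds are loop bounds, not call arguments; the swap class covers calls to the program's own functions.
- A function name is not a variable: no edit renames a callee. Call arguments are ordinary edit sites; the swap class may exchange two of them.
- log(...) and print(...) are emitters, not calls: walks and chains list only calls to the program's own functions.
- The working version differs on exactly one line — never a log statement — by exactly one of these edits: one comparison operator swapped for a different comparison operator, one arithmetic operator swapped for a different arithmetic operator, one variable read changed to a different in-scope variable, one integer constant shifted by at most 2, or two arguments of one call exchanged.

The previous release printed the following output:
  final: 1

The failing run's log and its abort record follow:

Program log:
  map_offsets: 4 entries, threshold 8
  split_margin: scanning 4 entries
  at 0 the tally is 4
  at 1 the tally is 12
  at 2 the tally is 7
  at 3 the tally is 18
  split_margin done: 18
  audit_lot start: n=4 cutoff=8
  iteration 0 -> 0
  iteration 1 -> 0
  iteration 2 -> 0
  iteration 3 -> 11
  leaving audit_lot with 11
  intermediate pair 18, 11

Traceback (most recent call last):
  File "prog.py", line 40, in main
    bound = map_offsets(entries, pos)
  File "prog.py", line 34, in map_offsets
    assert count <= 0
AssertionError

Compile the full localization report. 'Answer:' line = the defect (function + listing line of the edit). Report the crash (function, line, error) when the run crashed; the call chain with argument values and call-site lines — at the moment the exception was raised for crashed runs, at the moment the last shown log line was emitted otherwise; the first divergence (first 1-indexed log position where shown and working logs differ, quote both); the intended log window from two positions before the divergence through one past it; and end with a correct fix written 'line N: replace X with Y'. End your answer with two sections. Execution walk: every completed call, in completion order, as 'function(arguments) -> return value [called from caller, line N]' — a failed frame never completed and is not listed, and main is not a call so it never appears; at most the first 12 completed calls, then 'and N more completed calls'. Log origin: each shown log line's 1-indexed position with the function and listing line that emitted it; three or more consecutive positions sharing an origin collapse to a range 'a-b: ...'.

Answer: the defect is in map_offsets at line 34.
The tell: The shown log is a 14-line prefix of the intended one, whose next entry is 'checkpoint: 1'.
Crash: map_offsets, line 34, AssertionError.
Call chain: main -> map_offsets([4, 8, -5, 11], 8) (called at line 40).
First divergence: position 15 (shown log ended at 14 lines; the working version continues: 'checkpoint: 1').
Intended log window:
  13: leaving audit_lot with 11
  14: intermediate pair 18, 11
  15: checkpoint: 1
Execution walk:
  split_margin([4, 8, -5, 11]) -> 18  [called from map_offsets, line 31]
  audit_lot([4, 8, -5, 11], 8) -> 11  [called from map_offsets, line 32]
Log line origins:
  1: from map_offsets, line 30
  2: from split_margin, line 2
  3-6: from split_margin, line 6
  7: from split_margin, line 7
  8: from audit_lot, line 11
  9-12: from audit_lot, line 16
  13: from audit_lot, line 17
  14: from map_offsets, line 33
A correct fix: line 34: replace `<=` with `>`.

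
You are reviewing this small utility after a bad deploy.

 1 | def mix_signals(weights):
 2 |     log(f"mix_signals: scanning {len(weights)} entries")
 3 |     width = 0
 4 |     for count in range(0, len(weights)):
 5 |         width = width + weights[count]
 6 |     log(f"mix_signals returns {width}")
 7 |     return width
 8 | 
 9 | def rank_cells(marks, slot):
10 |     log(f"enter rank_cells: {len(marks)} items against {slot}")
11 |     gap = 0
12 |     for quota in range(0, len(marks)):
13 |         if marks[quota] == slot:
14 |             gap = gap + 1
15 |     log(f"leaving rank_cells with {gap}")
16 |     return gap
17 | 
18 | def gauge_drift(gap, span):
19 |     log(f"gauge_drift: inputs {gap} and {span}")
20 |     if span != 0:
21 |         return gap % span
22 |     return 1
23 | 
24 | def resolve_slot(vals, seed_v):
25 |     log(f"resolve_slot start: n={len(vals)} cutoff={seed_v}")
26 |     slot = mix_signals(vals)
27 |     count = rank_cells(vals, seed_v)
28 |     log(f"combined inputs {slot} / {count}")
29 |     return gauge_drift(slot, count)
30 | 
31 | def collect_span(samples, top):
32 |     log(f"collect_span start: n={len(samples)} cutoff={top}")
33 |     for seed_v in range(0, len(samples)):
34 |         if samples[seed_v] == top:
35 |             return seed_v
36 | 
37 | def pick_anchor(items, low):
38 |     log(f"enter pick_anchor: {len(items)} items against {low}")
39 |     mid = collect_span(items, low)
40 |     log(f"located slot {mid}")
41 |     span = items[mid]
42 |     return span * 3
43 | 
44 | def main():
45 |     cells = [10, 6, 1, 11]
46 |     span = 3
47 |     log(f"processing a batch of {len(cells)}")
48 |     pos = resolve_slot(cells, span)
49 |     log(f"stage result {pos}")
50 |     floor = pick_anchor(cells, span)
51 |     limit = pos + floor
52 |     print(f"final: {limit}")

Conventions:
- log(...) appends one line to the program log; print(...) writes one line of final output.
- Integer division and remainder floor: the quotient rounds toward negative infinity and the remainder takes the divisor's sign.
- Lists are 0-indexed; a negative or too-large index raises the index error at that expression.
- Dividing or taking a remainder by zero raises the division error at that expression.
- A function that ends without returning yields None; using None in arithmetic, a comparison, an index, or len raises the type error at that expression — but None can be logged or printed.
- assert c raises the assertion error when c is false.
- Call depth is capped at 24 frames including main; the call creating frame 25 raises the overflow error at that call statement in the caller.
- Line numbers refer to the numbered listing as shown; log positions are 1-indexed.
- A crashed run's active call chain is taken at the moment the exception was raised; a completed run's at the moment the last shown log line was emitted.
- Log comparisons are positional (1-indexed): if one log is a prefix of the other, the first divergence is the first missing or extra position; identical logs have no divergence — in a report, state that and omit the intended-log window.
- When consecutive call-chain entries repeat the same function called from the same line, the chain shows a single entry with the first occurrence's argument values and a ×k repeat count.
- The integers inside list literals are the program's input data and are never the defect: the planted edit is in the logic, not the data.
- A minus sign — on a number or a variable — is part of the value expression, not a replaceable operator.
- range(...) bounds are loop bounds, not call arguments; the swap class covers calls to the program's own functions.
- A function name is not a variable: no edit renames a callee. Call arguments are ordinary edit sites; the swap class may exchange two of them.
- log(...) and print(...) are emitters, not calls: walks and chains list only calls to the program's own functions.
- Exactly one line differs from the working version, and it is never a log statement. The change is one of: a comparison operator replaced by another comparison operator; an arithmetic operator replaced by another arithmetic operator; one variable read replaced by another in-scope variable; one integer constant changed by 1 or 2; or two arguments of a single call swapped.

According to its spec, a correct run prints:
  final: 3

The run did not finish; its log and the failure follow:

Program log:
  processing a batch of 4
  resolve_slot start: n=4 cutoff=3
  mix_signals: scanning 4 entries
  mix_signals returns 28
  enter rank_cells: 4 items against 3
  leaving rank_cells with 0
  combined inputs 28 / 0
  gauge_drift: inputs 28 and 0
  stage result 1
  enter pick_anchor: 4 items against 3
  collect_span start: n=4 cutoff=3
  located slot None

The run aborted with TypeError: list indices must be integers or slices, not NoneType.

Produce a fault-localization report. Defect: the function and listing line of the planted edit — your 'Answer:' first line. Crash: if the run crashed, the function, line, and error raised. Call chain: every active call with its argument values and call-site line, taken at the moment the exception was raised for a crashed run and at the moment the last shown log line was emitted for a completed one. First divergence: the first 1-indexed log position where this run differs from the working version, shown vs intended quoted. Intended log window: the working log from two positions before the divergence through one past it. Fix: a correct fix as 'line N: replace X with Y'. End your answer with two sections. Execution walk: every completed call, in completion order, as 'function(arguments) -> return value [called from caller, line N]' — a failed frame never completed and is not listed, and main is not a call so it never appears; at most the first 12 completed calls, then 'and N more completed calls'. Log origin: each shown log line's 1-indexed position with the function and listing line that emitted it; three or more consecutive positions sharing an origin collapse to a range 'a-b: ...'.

Answer: the defect is in main at line 46.
The tell: The earliest visible damage is log position 2 — 'resolve_slot start: n=4 cutoff=3' rather than the intended 'resolve_slot start: n=4 cutoff=1'.
Crash: pick_anchor, line 41, TypeError.
Call chain: main -> pick_anchor([10, 6, 1, 11], 3) (called at line 50).
First divergence: at position 2 the run shows 'resolve_slot start: n=4 cutoff=3' where the working version logs 'resolve_slot start: n=4 cutoff=1'.
Intended log window:
  1: processing a batch of 4
  2: resolve_slot start: n=4 cutoff=1
  3: mix_signals: scanning 4 entries
Execution walk:
  mix_signals([10, 6, 1, 11]) -> 28  [called from resolve_slot, line 26]
  rank_cells([10, 6, 1, 11], 3) -> 0  [called from resolve_slot, line 27]
  gauge_drift(28, 0) -> 1  [called from resolve_slot, line 29]
  resolve_slot([10, 6, 1, 11], 3) -> 1  [called from main, line 48]
  collect_span([10, 6, 1, 11], 3) -> None  [called from pick_anchor, line 39]
Log line origins:
  1: emitted by main (line 47)
  2: emitted by resolve_slot (line 25)
  3: emitted by mix_signals (line 2)
  4: emitted by mix_signals (line 6)
  5: emitted by rank_cells (line 10)
  6: emitted by rank_cells (line 15)
  7: emitted by resolve_slot (line 28)
  8: emitted by gauge_drift (line 19)
  9: emitted by main (line 49)
  10: emitted by pick_anchor (line 38)
  11: emitted by collect_span (line 32)
  12: emitted by pick_anchor (line 40)
A correct fix: line 46: replace `3` with `1`.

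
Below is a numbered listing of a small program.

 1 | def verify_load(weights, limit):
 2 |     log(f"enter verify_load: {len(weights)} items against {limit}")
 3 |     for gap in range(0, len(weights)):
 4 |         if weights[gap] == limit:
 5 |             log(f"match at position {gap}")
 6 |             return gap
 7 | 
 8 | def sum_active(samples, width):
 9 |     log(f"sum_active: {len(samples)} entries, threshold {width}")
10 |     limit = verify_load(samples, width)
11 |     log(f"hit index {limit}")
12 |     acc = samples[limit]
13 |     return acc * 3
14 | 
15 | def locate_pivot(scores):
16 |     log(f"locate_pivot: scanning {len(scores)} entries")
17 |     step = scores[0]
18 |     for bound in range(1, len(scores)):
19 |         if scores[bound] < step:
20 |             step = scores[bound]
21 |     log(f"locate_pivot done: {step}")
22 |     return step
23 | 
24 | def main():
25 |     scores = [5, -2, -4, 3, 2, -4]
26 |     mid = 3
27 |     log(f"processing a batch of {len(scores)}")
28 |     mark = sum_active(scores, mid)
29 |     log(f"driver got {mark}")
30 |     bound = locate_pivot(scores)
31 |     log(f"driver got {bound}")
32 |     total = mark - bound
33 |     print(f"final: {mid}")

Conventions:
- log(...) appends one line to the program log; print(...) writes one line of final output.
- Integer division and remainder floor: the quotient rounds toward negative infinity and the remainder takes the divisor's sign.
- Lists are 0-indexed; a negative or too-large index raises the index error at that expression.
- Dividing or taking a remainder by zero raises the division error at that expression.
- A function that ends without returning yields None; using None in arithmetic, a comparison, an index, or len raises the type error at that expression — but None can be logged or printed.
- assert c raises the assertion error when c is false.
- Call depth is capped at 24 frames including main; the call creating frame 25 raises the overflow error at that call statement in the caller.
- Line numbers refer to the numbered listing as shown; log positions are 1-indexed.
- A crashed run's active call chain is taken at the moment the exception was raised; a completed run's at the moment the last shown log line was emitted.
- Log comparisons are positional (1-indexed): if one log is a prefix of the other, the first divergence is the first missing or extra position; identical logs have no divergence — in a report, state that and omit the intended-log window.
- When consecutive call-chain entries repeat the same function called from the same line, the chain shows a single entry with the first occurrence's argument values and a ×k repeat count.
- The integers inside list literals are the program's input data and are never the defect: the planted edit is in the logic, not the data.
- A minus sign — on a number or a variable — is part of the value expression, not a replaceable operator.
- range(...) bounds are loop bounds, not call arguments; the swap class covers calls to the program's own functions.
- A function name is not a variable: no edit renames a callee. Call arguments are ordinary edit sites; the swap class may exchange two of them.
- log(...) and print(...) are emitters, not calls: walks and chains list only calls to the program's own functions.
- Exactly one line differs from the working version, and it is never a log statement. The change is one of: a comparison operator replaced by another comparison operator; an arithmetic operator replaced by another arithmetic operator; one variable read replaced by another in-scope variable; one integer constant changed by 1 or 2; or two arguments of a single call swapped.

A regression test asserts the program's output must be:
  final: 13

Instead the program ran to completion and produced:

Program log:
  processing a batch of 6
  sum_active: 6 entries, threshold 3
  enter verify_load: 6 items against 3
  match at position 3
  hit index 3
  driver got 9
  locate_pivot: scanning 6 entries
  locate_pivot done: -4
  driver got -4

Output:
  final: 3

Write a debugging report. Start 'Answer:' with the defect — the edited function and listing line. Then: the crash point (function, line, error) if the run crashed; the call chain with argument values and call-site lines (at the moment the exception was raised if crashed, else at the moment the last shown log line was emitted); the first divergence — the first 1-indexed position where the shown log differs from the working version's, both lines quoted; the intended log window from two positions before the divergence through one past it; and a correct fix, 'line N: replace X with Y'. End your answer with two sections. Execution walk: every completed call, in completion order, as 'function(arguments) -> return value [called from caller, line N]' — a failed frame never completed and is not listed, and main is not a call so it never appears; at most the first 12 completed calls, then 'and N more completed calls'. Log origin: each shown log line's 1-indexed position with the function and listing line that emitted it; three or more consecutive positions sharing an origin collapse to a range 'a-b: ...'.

Answer: the defect is in main at line 33.
Key observation: Log streams are identical — the defect surfaces only in the printed output.
Call chain: main.
First divergence: there is none — every log position agrees.
Execution walk:
  verify_load([5, -2, -4, 3, 2, -4], 3) -> 3  [called from sum_active, line 10]
  sum_active([5, -2, -4, 3, 2, -4], 3) -> 9  [called from main, line 28]
  locate_pivot([5, -2, -4, 3, 2, -4]) -> -4  [called from main, line 30]
Log origin:
  1: logged in main at line 27
  2: logged in sum_active at line 9
  3: logged in verify_load at line 2
  4: logged in verify_load at line 5
  5: logged in sum_active at line 11
  6: logged in main at line 29
  7: logged in locate_pivot at line 16
  8: logged in locate_pivot at line 21
  9: logged in main at line 31
A correct fix: line 33: replace `mid` with `total`.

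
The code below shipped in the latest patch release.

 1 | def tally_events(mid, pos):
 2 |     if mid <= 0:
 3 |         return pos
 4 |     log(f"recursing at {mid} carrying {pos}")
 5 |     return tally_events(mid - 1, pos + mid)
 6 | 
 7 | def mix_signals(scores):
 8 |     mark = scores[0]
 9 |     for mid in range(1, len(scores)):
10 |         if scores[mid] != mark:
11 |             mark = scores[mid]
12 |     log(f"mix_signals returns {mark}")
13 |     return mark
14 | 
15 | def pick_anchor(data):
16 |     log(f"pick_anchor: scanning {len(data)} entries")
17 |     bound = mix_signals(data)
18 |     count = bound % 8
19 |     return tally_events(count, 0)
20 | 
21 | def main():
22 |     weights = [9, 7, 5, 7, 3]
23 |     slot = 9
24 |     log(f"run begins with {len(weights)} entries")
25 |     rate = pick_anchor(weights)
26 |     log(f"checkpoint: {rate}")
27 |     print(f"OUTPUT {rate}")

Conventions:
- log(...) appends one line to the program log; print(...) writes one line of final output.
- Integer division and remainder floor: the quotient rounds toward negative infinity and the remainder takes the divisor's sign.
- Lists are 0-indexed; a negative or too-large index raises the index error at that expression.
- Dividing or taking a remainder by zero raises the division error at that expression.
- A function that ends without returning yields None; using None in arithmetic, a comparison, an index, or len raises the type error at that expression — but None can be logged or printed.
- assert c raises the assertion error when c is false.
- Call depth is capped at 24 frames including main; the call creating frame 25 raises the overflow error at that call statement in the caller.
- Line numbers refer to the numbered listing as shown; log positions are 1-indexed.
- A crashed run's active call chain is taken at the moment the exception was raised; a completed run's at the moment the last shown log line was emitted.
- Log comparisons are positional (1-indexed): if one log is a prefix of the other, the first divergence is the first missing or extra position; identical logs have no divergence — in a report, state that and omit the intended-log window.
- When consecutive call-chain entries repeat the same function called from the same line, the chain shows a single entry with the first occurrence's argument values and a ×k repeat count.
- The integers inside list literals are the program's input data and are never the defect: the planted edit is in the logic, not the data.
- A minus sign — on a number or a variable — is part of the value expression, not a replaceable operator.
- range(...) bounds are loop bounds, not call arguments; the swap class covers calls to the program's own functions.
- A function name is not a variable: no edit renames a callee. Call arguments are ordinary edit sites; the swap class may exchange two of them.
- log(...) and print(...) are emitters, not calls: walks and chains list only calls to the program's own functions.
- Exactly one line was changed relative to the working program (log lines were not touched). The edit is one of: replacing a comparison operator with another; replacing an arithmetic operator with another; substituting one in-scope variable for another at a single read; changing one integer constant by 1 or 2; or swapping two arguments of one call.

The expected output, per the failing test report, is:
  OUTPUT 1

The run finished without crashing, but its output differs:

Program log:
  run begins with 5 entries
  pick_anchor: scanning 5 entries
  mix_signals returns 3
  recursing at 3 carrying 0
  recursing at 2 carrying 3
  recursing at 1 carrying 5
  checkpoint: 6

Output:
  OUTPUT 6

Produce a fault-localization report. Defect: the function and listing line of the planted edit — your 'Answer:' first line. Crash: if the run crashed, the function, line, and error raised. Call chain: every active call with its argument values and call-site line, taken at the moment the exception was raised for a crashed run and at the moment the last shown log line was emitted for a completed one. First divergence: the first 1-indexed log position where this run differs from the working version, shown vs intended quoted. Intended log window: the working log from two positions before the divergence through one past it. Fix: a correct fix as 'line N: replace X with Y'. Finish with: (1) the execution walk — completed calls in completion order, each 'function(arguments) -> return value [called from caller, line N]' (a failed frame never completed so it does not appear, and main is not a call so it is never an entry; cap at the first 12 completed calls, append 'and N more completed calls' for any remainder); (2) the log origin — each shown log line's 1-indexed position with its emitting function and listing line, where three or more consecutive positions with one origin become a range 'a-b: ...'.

Answer: the defect is in mix_signals at line 10.
Key observation: Position 3 is the first bad log line: 'mix_signals returns 3' should read 'mix_signals returns 9'.
Call chain: main.
First divergence: at position 3 the run shows 'mix_signals returns 3' where the working version logs 'mix_signals returns 9'.
Intended log window:
  1: run begins with 5 entries
  2: pick_anchor: scanning 5 entries
  3: mix_signals returns 9
  4: recursing at 1 carrying 0
Execution walk:
  mix_signals([9, 7, 5, 7, 3]) -> 3  [called from pick_anchor, line 17]
  tally_events(0, 6) -> 6  [called from tally_events, line 5]
  tally_events(1, 5) -> 6  [called from tally_events, line 5]
  tally_events(2, 3) -> 6  [called from tally_events, line 5]
  tally_events(3, 0) -> 6  [called from pick_anchor, line 19]
  pick_anchor([9, 7, 5, 7, 3]) -> 6  [called from main, line 25]
Log line origins:
  1 — main, line 24
  2 — pick_anchor, line 16
  3 — mix_signals, line 12
  4-6 — tally_events, line 4
  7 — main, line 26
A correct fix: line 10: replace `!=` with `>`.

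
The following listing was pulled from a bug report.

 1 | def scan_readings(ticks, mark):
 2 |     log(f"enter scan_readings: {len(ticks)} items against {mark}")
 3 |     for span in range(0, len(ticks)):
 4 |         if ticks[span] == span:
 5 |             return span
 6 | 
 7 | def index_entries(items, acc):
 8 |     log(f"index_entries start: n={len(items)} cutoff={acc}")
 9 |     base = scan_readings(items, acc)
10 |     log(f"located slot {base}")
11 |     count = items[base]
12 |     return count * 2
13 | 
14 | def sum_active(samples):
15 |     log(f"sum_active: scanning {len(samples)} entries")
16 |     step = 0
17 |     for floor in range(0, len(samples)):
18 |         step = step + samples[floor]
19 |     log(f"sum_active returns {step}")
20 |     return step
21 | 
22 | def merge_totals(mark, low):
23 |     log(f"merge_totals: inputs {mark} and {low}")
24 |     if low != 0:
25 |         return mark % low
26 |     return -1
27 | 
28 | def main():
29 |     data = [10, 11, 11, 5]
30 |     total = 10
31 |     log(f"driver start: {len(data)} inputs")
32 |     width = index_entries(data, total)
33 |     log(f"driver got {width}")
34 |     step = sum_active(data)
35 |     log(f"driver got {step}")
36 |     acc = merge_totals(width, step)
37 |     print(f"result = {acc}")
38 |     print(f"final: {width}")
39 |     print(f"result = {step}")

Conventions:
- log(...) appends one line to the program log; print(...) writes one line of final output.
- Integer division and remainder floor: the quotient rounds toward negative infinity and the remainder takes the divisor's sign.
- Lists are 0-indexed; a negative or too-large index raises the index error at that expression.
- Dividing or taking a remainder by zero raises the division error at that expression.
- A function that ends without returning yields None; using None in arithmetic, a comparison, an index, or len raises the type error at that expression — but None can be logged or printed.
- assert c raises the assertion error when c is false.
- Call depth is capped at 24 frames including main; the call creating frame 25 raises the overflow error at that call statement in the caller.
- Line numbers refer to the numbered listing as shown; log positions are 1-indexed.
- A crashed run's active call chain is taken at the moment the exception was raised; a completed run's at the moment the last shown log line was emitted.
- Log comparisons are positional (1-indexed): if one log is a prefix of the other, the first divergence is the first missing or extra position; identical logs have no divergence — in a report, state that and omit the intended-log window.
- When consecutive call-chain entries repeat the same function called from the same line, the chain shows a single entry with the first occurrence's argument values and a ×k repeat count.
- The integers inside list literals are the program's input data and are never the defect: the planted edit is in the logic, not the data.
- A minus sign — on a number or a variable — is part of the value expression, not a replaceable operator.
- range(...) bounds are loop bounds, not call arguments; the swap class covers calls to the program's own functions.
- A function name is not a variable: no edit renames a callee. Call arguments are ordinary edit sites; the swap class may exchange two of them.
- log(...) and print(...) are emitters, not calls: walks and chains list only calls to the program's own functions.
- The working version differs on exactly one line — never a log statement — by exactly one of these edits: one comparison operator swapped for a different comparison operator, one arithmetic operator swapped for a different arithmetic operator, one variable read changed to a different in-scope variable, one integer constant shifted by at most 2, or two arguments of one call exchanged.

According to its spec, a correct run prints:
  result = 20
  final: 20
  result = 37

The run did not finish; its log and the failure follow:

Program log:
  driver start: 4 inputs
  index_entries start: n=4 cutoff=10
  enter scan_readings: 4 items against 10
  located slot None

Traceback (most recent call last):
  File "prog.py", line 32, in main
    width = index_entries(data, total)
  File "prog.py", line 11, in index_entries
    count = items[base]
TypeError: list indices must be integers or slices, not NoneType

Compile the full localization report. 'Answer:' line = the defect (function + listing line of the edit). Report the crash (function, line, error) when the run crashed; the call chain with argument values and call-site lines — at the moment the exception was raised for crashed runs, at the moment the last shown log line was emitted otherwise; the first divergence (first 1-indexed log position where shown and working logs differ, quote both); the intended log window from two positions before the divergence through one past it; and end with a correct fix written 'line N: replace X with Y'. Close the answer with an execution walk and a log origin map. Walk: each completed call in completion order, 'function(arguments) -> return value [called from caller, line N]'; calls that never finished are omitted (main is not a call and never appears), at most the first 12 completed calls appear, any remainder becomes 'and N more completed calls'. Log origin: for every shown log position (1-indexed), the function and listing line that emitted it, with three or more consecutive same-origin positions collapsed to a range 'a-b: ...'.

Answer: the defect is in scan_readings at line 4.
Key observation: At log position 4 the runs split — shown 'located slot None', but the working version logs 'located slot 0'.
Crash: index_entries, line 11, TypeError.
Call chain: main -> index_entries([10, 11, 11, 5], 10) (called at line 32).
First divergence: position 4 — shown 'located slot None', intended 'located slot 0'.
Intended log window:
  2: index_entries start: n=4 cutoff=10
  3: enter scan_readings: 4 items against 10
  4: located slot 0
  5: driver got 20
Execution walk:
  scan_readings([10, 11, 11, 5], 10) -> None  [called from index_entries, line 9]
Log line origins:
  1: emitted by main (line 31)
  2: emitted by index_entries (line 8)
  3: emitted by scan_readings (line 2)
  4: emitted by index_entries (line 10)
A correct fix: line 4: replace `ticks[span] == span` with `ticks[span] == mark`.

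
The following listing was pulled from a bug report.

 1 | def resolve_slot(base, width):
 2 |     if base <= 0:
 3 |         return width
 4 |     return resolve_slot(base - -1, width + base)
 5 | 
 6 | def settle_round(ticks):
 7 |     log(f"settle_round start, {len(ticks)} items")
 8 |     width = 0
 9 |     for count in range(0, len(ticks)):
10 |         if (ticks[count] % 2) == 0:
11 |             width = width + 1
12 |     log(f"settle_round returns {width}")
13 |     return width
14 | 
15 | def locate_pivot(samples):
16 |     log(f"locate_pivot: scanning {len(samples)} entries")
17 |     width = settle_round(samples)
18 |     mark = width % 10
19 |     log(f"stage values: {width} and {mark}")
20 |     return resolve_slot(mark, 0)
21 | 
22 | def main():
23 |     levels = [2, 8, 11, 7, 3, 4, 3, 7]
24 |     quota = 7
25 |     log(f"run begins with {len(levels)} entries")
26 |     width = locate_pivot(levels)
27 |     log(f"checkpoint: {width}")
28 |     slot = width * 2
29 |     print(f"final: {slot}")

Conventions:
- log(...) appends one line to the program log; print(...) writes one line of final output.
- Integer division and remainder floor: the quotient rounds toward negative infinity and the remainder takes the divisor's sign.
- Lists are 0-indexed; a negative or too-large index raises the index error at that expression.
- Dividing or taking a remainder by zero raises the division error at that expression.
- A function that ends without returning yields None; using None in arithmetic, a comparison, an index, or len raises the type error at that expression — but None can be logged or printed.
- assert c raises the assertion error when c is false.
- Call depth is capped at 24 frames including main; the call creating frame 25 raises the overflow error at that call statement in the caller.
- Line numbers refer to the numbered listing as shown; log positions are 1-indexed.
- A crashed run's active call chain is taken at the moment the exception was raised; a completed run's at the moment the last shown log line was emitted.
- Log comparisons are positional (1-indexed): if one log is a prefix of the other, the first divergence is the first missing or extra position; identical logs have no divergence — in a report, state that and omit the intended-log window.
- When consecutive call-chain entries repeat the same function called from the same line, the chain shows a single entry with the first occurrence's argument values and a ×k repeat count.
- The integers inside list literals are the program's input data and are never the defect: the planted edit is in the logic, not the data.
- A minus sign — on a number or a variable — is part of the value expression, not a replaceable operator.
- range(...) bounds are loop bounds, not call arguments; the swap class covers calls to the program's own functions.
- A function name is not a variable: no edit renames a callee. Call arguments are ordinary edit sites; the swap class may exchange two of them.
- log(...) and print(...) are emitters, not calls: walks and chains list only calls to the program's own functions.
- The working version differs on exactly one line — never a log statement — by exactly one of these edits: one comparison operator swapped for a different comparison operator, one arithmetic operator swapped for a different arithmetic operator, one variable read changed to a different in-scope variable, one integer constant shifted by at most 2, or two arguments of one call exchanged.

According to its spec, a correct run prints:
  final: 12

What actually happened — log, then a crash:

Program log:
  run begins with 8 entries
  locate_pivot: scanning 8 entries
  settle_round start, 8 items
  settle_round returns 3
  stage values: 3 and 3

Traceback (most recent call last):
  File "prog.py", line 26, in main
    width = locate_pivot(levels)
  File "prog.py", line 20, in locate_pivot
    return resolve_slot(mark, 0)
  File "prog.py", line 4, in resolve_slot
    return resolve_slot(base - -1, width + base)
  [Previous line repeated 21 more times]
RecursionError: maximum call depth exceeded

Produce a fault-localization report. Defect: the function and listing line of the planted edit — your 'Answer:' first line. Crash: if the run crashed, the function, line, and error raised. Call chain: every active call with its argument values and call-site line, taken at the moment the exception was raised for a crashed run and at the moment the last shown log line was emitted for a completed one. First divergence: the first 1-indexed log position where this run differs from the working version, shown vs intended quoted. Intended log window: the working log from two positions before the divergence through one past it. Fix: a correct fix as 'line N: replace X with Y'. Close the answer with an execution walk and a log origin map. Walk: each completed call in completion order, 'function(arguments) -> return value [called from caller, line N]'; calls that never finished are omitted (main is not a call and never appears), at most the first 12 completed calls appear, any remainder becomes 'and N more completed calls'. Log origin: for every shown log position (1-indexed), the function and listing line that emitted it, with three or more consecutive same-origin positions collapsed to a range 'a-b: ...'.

Answer: the defect is in resolve_slot at line 4.
Core observation: Only 5 log lines were emitted before the run died; the intended continuation was 'checkpoint: 6'.
Crash: resolve_slot, line 4, RecursionError.
Call chain: main -> locate_pivot([2, 8, 11, 7, 3, 4, 3, 7]) (called at line 26) -> resolve_slot(3, 0) (called at line 20) -> resolve_slot(4, 3) (called at line 4) ×21.
First divergence: position 6 (shown log ended at 5 lines; the working version continues: 'checkpoint: 6').
Intended log window:
  4: settle_round returns 3
  5: stage values: 3 and 3
  6: checkpoint: 6
Execution walk:
  settle_round([2, 8, 11, 7, 3, 4, 3, 7]) -> 3  [called from locate_pivot, line 17]
Log line origins:
  1 — main, line 25
  2 — locate_pivot, line 16
  3 — settle_round, line 7
  4 — settle_round, line 12
  5 — locate_pivot, line 19
A correct fix: line 4: replace `-1` with `1`.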